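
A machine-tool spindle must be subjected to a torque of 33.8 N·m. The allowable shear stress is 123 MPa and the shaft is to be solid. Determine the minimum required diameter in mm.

11.2 mm

For a solid shaft τ_max = 16T/(πd³), so d = (16T/(π τ_allow))^(1/3) = (16·33.80/(π·1.23×10^8))^(1/3) = 0.01119 m.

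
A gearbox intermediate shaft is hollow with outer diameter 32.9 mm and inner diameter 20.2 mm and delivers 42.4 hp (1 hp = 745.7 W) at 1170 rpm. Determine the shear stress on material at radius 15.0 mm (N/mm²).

ω = 2π·1170/60 = 122.5 rad/s, so T = P/ω = 42.4×745.7 / 122.5 = 258.1 N·m.
J = π(d_o⁴ − d_i⁴)/32 = π(0.0329⁴ − 0.0202⁴)/32 = 9.868×10^-8 m⁴.
Shear stress varies linearly with radius: τ = T·r/J = 258.1 × 0.0150 / 9.868×10^-8 = 3.923×10^7 Pa.

39.2 N/mm²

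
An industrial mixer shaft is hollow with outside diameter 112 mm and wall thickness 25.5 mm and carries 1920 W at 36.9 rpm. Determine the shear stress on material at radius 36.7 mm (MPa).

ω = 2π·36.9/60 = 3.864 rad/s, so T = P/ω = 1920 / 3.864 = 496.9 N·m.
J = π(d_o⁴ − d_i⁴)/32 = π(0.112⁴ − 0.0610⁴)/32 = 1.409×10^-5 m⁴.
Shear stress varies linearly with radius: τ = T·r/J = 496.9 × 0.0367 / 1.409×10^-5 = 1.294×10^6 Pa.

1.29 MPa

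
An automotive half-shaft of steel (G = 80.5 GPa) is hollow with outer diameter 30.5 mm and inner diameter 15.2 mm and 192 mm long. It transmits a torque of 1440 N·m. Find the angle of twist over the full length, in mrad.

J = π(d_o⁴ − d_i⁴)/32 = π(0.0305⁴ − 0.0152⁴)/32 = 7.972×10^-8 m⁴.
θ = T·L/(G·J) = 1440 × 0.192 / (80.5×10⁹ × 7.972×10^-8) = 0.04308 rad.

43.1 mrad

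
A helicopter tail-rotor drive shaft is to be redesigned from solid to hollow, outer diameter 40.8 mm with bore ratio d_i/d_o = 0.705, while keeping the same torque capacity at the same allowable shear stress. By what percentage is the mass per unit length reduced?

Equal τ_max and T ⇒ the solid shaft needs d_s³ = d_o³(1−k⁴), so d_s = 40.8·(1−0.705⁴)^(1/3) = 37.12 mm.
Area ratio A_h/A_s = d_o²(1−k²)/d_s² = (1−k²)/(1−k⁴)^(2/3) = 0.6077.
Mass saving = 1 − 0.6077 = 39.2 %.

39.2 %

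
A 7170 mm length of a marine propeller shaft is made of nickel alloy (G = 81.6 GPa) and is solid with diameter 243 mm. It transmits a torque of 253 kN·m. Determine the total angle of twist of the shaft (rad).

J = πd⁴/32 = π(0.243)⁴/32 = 3.423×10^-4 m⁴.
θ = T·L/(G·J) = 253000 × 7.17 / (81.6×10⁹ × 3.423×10^-4) = 0.06494 rad.

0.0649 rad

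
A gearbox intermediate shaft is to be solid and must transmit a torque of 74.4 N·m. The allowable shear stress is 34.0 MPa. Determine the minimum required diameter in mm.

22.3 mm

For a solid shaft τ_max = 16T/(πd³), so d = (16T/(π τ_allow))^(1/3) = (16·74.40/(π·3.40×10^7))^(1/3) = 0.02234 m.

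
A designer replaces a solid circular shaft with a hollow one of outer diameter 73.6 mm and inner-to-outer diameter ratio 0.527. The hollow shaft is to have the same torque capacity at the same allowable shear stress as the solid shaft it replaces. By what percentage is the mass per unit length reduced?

Equal τ_max and T ⇒ the solid shaft needs d_s³ = d_o³(1−k⁴), so d_s = 73.6·(1−0.527⁴)^(1/3) = 71.66 mm.
Area ratio A_h/A_s = d_o²(1−k²)/d_s² = (1−k²)/(1−k⁴)^(2/3) = 0.7620.
Mass saving = 1 − 0.7620 = 23.8 %.

23.8 %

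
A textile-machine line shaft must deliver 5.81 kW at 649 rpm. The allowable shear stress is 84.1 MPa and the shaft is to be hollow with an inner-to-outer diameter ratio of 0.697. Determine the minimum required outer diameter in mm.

18.9 mm

ω = 2π·649/60 = 67.96 rad/s, so T = P/ω = 5.81×10³ / 67.96 = 85.49 N·m.
For a hollow shaft with d_i/d_o = 0.697: τ_max = 16T/(π d_o³ (1−k⁴)), so d_o = [16T/(π τ_allow (1−k⁴))]^(1/3) = [16·85.49/(π·8.41×10^7·0.7640)]^(1/3) = 0.01892 m.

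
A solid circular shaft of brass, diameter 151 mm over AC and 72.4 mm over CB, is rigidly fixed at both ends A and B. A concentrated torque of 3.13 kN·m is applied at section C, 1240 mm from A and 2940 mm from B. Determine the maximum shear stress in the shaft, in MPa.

4.53 MPa

Compatibility: T_A·a/J_AC = T_B·b/J_CB with T_A + T_B = T₀.
J_AC = 5.10×10^-5 m⁴, J_CB = 2.70×10^-6 m⁴, so T_A = T₀·(J_AC/a)/((J_AC/a)+(J_CB/b)) = 3062 N·m, T_B = 68.25 N·m.
τ in each portion: τ_AC = 4.53×10^6 Pa, τ_CB = 9.16×10^5 Pa; maximum is in AC.
τ_max = T_AC·r/J = 3062·0.0755/5.10×10^-5 = 4.529×10^6 Pa.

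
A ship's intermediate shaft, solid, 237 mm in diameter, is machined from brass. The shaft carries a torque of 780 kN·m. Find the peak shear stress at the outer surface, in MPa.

J = πd⁴/32 = π(0.237)⁴/32 = 3.097×10^-4 m⁴.
τ_max = T·r/J = 780000 × 0.118 / 3.097×10^-4 = 2.984×10^8 Pa.

298 MPa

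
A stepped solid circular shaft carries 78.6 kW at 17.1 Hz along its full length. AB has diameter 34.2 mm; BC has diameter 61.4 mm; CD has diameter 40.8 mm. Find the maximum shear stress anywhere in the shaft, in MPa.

93.1 MPa

ω = 2π·17.1 = 107.4 rad/s, so T = P/ω = 78.6×10³ / 107.4 = 731.6 N·m.
Under the same torque, τ_max = 16T/(πd³) is largest where d is smallest — segment AB (d = 34.2 mm).
τ_max = 16·731.6/(π·(0.0342)³) = 9.314×10^7 Pa.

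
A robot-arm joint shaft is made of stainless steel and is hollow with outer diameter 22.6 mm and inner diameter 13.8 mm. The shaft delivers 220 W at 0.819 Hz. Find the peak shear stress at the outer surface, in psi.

3180 psi

ω = 2π·0.819 = 5.146 rad/s, so T = P/ω = 220 / 5.146 = 42.75 N·m.
J = π(d_o⁴ − d_i⁴)/32 = π(0.0226⁴ − 0.0138⁴)/32 = 2.205×10^-8 m⁴.
τ_max = T·r/J = 42.75 × 0.0113 / 2.205×10^-8 = 2.191×10^7 Pa.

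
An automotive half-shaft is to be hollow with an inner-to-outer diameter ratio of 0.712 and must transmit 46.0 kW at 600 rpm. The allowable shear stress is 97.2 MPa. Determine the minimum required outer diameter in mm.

ω = 2π·600/60 = 62.83 rad/s, so T = P/ω = 46.0×10³ / 62.83 = 732.1 N·m.
For a hollow shaft with d_i/d_o = 0.712: τ_max = 16T/(π d_o³ (1−k⁴)), so d_o = [16T/(π τ_allow (1−k⁴))]^(1/3) = [16·732.1/(π·9.72×10^7·0.7430)]^(1/3) = 0.03724 m.

37.2 mm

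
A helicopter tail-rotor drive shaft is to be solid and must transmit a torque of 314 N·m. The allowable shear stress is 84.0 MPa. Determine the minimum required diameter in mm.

26.7 mm

For a solid shaft τ_max = 16T/(πd³), so d = (16T/(π τ_allow))^(1/3) = (16·314.0/(π·8.40×10^7))^(1/3) = 0.02670 m.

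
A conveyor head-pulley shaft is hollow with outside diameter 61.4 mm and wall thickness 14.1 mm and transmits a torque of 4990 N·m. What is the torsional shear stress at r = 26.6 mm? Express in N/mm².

J = π(d_o⁴ − d_i⁴)/32 = π(0.0614⁴ − 0.0332⁴)/32 = 1.276×10^-6 m⁴.
Shear stress varies linearly with radius: τ = T·r/J = 4990 × 0.0266 / 1.276×10^-6 = 1.040×10^8 Pa.

104 N/mm²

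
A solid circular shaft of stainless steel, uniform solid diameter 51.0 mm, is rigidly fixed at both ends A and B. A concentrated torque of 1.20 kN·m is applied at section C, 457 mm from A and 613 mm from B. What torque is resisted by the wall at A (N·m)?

With uniform GJ and both ends fixed, compatibility θ_AC = θ_CB gives T_A·a = T_B·b, together with T_A + T_B = T₀.
T_A = T₀·b/(a+b) = 1200·613/1070 = 687.5 N·m; T_B = 512.5 N·m.

687 N·m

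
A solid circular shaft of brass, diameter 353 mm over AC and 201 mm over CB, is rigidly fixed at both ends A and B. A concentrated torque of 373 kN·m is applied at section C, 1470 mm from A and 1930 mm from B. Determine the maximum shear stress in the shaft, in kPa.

Compatibility: T_A·a/J_AC = T_B·b/J_CB with T_A + T_B = T₀.
J_AC = 1.52×10^-3 m⁴, J_CB = 1.60×10^-4 m⁴, so T_A = T₀·(J_AC/a)/((J_AC/a)+(J_CB/b)) = 345300 N·m, T_B = 27650 N·m.
τ in each portion: τ_AC = 4.00×10^7 Pa, τ_CB = 1.73×10^7 Pa; maximum is in AC.
τ_max = T_AC·r/J = 345300·0.176/1.52×10^-3 = 3.999×10^7 Pa.

40000 kPa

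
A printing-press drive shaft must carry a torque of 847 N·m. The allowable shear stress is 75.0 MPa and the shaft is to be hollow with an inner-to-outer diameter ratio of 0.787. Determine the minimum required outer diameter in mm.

45.4 mm

For a hollow shaft with d_i/d_o = 0.787: τ_max = 16T/(π d_o³ (1−k⁴)), so d_o = [16T/(π τ_allow (1−k⁴))]^(1/3) = [16·847.0/(π·7.50×10^7·0.6164)]^(1/3) = 0.04536 m.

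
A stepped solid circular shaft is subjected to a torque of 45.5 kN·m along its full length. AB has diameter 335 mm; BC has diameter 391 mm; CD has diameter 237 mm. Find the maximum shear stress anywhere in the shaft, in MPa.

17.4 MPa

Under the same torque, τ_max = 16T/(πd³) is largest where d is smallest — segment CD (d = 237 mm).
τ_max = 16·45500/(π·(0.237)³) = 1.741×10^7 Pa.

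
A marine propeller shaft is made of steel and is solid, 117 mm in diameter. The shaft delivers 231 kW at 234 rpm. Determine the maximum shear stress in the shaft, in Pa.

ω = 2π·234/60 = 24.50 rad/s, so T = P/ω = 231×10³ / 24.50 = 9427 N·m.
J = πd⁴/32 = π(0.117)⁴/32 = 1.840×10^-5 m⁴.
τ_max = T·r/J = 9427 × 0.0585 / 1.840×10^-5 = 2.998×10^7 Pa.

3.00e7 Pa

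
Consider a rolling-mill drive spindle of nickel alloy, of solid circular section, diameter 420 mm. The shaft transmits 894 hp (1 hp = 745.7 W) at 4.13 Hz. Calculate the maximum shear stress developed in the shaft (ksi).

0.256 ksi

ω = 2π·4.13 = 25.95 rad/s, so T = P/ω = 894×745.7 / 25.95 = 25690 N·m.
J = πd⁴/32 = π(0.420)⁴/32 = 3.055×10^-3 m⁴.
τ_max = T·r/J = 25690 × 0.210 / 3.055×10^-3 = 1.766×10^6 Pa.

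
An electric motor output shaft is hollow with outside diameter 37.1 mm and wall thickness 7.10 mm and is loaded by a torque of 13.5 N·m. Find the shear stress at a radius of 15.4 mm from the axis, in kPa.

J = π(d_o⁴ − d_i⁴)/32 = π(0.0371⁴ − 0.0229⁴)/32 = 1.590×10^-7 m⁴.
Shear stress varies linearly with radius: τ = T·r/J = 13.50 × 0.0154 / 1.590×10^-7 = 1.308×10^6 Pa.

1310 kPa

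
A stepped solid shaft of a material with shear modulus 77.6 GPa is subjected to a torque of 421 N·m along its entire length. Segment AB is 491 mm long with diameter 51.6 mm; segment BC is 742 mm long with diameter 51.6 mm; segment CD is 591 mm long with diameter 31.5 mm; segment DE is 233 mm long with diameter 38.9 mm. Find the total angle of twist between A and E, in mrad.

48.4 mrad

J_AB = π(0.0516)⁴/32 = 6.96×10^-7 m⁴; J_BC = π(0.0516)⁴/32 = 6.96×10^-7 m⁴; J_CD = π(0.0315)⁴/32 = 9.67×10^-8 m⁴; J_DE = π(0.0389)⁴/32 = 2.25×10^-7 m⁴.
θ = (T/G)·Σ L_i/J_i = (421.0/77.6×10⁹)·(0.491/6.96×10^-7 + 0.742/6.96×10^-7 + 0.591/9.67×10^-8 + 0.233/2.25×10^-7) = 0.04841 rad.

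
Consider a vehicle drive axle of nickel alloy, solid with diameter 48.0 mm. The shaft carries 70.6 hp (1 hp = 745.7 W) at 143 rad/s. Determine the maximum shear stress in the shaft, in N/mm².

17.0 N/mm²

ω = 143 rad/s, so T = P/ω = 70.6×745.7 / 143.0 = 368.2 N·m.
J = πd⁴/32 = π(0.0480)⁴/32 = 5.212×10^-7 m⁴.
τ_max = T·r/J = 368.2 × 0.0240 / 5.212×10^-7 = 1.695×10^7 Pa.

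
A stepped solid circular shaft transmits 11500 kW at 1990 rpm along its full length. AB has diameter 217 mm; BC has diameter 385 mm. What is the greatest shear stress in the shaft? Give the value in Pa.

2.75e7 Pa

ω = 2π·1990/60 = 208.4 rad/s, so T = P/ω = 11500×10³ / 208.4 = 55180 N·m.
Under the same torque, τ_max = 16T/(πd³) is largest where d is smallest — segment AB (d = 217 mm).
τ_max = 16·55180/(π·(0.217)³) = 2.750×10^7 Pa.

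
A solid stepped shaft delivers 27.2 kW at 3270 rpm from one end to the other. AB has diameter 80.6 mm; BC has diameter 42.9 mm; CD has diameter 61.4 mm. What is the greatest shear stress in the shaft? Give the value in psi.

743 psi

ω = 2π·3270/60 = 342.4 rad/s, so T = P/ω = 27.2×10³ / 342.4 = 79.43 N·m.
Under the same torque, τ_max = 16T/(πd³) is largest where d is smallest — segment BC (d = 42.9 mm).
τ_max = 16·79.43/(π·(0.0429)³) = 5.124×10^6 Pa.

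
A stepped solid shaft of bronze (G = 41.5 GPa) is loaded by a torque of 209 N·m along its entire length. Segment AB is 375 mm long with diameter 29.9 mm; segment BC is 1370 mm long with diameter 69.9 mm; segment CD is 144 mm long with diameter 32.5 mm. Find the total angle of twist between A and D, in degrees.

J_AB = π(0.0299)⁴/32 = 7.85×10^-8 m⁴; J_BC = π(0.0699)⁴/32 = 2.34×10^-6 m⁴; J_CD = π(0.0325)⁴/32 = 1.10×10^-7 m⁴.
θ = (T/G)·Σ L_i/J_i = (209.0/41.5×10⁹)·(0.375/7.85×10^-8 + 1.37/2.34×10^-6 + 0.144/1.10×10^-7) = 0.03363 rad.

1.93°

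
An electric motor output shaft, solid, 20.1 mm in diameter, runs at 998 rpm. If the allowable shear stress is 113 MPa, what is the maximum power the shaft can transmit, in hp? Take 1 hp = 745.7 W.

25.3 hp

J = πd⁴/32 = π(0.0201)⁴/32 = 1.602×10^-8 m⁴.
T_max = τ_allow·J/r = 1.13×10^8 × 1.602×10^-8 / 0.0100 = 180.2 N·m.
ω = 2π·998/60 = 104.5 rad/s, so P_max = T_max·ω = 1.883×10^4 W.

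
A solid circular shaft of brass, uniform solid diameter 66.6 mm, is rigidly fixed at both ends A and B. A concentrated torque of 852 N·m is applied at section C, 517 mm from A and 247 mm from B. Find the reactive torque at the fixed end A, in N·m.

275 N·m

With uniform GJ and both ends fixed, compatibility θ_AC = θ_CB gives T_A·a = T_B·b, together with T_A + T_B = T₀.
T_A = T₀·b/(a+b) = 852.0·247/764.0 = 275.5 N·m; T_B = 576.5 N·m.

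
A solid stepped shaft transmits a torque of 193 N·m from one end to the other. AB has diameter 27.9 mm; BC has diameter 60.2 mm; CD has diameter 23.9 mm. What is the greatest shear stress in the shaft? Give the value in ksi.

10.4 ksi

Under the same torque, τ_max = 16T/(πd³) is largest where d is smallest — segment CD (d = 23.9 mm).
τ_max = 16·193.0/(π·(0.0239)³) = 7.200×10^7 Pa.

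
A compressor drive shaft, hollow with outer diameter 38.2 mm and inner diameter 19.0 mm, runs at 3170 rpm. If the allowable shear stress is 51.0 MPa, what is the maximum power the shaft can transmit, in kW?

174 kW

J = π(d_o⁴ − d_i⁴)/32 = π(0.0382⁴ − 0.0190⁴)/32 = 1.963×10^-7 m⁴.
T_max = τ_allow·J/r = 5.10×10^7 × 1.963×10^-7 / 0.0191 = 524.0 N·m.
ω = 2π·3170/60 = 332.0 rad/s, so P_max = T_max·ω = 1.740×10^5 W.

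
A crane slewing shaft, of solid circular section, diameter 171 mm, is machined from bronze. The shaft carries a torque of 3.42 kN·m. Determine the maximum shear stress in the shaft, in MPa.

3.48 MPa

J = πd⁴/32 = π(0.171)⁴/32 = 8.394×10^-5 m⁴.
τ_max = T·r/J = 3420 × 0.0855 / 8.394×10^-5 = 3.483×10^6 Pa.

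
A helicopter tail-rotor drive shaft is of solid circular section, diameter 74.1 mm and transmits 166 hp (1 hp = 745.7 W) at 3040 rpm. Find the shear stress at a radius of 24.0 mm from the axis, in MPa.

3.15 MPa

ω = 2π·3040/60 = 318.3 rad/s, so T = P/ω = 166×745.7 / 318.3 = 388.8 N·m.
J = πd⁴/32 = π(0.0741)⁴/32 = 2.960×10^-6 m⁴.
Shear stress varies linearly with radius: τ = T·r/J = 388.8 × 0.0240 / 2.960×10^-6 = 3.153×10^6 Pa.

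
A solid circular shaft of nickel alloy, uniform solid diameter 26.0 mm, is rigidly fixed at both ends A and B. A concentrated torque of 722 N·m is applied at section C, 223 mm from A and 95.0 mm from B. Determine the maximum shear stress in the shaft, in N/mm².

147 N/mm²

With uniform GJ and both ends fixed, compatibility θ_AC = θ_CB gives T_A·a = T_B·b, together with T_A + T_B = T₀.
T_A = T₀·b/(a+b) = 722.0·95.0/318.0 = 215.7 N·m; T_B = 506.3 N·m.
τ in each portion: τ_AC = 6.25×10^7 Pa, τ_CB = 1.47×10^8 Pa; maximum is in CB.
τ_max = T_CB·r/J = 506.3·0.0130/4.49×10^-8 = 1.467×10^8 Pa.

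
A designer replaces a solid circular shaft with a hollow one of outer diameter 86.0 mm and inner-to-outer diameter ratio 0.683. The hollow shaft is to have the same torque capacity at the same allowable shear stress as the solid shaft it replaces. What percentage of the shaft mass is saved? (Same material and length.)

Equal τ_max and T ⇒ the solid shaft needs d_s³ = d_o³(1−k⁴), so d_s = 86.0·(1−0.683⁴)^(1/3) = 79.25 mm.
Area ratio A_h/A_s = d_o²(1−k²)/d_s² = (1−k²)/(1−k⁴)^(2/3) = 0.6283.
Mass saving = 1 − 0.6283 = 37.2 %.

37.2 %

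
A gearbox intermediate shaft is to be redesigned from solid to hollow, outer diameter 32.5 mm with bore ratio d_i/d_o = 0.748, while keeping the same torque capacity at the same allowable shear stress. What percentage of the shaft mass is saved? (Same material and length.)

43.4 %

Equal τ_max and T ⇒ the solid shaft needs d_s³ = d_o³(1−k⁴), so d_s = 32.5·(1−0.748⁴)^(1/3) = 28.68 mm.
Area ratio A_h/A_s = d_o²(1−k²)/d_s² = (1−k²)/(1−k⁴)^(2/3) = 0.5658.
Mass saving = 1 − 0.5658 = 43.4 %.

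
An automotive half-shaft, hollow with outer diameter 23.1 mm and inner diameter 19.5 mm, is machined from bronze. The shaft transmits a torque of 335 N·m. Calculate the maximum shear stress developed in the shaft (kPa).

281000 kPa

J = π(d_o⁴ − d_i⁴)/32 = π(0.0231⁴ − 0.0195⁴)/32 = 1.376×10^-8 m⁴.
τ_max = T·r/J = 335.0 × 0.0116 / 1.376×10^-8 = 2.812×10^8 Pa.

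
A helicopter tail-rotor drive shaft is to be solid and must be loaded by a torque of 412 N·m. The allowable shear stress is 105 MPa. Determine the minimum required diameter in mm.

For a solid shaft τ_max = 16T/(πd³), so d = (16T/(π τ_allow))^(1/3) = (16·412.0/(π·1.05×10^8))^(1/3) = 0.02714 m.

27.1 mm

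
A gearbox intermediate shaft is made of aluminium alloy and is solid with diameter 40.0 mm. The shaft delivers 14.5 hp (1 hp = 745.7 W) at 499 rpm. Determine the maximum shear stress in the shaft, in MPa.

16.5 MPa

ω = 2π·499/60 = 52.26 rad/s, so T = P/ω = 14.5×745.7 / 52.26 = 206.9 N·m.
J = πd⁴/32 = π(0.0400)⁴/32 = 2.513×10^-7 m⁴.
τ_max = T·r/J = 206.9 × 0.0200 / 2.513×10^-7 = 1.647×10^7 Pa.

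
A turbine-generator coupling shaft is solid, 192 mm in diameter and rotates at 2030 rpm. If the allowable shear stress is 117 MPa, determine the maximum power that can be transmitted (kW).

34600 kW

J = πd⁴/32 = π(0.192)⁴/32 = 1.334×10^-4 m⁴.
T_max = τ_allow·J/r = 1.17×10^8 × 1.334×10^-4 / 0.0960 = 162600 N·m.
ω = 2π·2030/60 = 212.6 rad/s, so P_max = T_max·ω = 3.457×10^7 W.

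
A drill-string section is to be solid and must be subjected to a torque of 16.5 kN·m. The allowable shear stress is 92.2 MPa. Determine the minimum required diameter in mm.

For a solid shaft τ_max = 16T/(πd³), so d = (16T/(π τ_allow))^(1/3) = (16·16500/(π·9.22×10^7))^(1/3) = 0.09696 m.

97.0 mm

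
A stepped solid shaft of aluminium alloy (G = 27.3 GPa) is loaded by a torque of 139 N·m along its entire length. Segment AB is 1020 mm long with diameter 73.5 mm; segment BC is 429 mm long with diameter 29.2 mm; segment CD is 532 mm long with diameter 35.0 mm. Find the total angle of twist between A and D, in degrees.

J_AB = π(0.0735)⁴/32 = 2.87×10^-6 m⁴; J_BC = π(0.0292)⁴/32 = 7.14×10^-8 m⁴; J_CD = π(0.0350)⁴/32 = 1.47×10^-7 m⁴.
θ = (T/G)·Σ L_i/J_i = (139.0/27.3×10⁹)·(1.02/2.87×10^-6 + 0.429/7.14×10^-8 + 0.532/1.47×10^-7) = 0.05080 rad.

2.91°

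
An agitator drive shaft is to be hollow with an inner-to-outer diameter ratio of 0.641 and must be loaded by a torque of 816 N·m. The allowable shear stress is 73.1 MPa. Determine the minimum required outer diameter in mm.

40.9 mm

For a hollow shaft with d_i/d_o = 0.641: τ_max = 16T/(π d_o³ (1−k⁴)), so d_o = [16T/(π τ_allow (1−k⁴))]^(1/3) = [16·816.0/(π·7.31×10^7·0.8312)]^(1/3) = 0.04090 m.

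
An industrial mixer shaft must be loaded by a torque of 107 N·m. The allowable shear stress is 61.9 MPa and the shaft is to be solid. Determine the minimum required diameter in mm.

20.6 mm

For a solid shaft τ_max = 16T/(πd³), so d = (16T/(π τ_allow))^(1/3) = (16·107.0/(π·6.19×10^7))^(1/3) = 0.02065 m.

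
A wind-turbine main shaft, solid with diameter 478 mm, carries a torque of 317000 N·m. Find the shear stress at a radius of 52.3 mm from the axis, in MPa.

J = πd⁴/32 = π(0.478)⁴/32 = 5.125×10^-3 m⁴.
Shear stress varies linearly with radius: τ = T·r/J = 317000 × 0.0523 / 5.125×10^-3 = 3.235×10^6 Pa.

3.23 MPa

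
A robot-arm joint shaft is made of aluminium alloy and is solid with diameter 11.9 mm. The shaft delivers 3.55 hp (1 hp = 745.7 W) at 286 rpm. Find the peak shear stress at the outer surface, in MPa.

267 MPa

ω = 2π·286/60 = 29.95 rad/s, so T = P/ω = 3.55×745.7 / 29.95 = 88.39 N·m.
J = πd⁴/32 = π(0.0119)⁴/32 = 1.969×10^-9 m⁴.
τ_max = T·r/J = 88.39 × 0.00595 / 1.969×10^-9 = 2.671×10^8 Pa.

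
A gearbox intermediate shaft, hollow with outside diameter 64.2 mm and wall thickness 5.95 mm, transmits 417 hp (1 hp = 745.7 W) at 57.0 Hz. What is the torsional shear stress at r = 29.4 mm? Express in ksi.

ω = 2π·57.0 = 358.1 rad/s, so T = P/ω = 417×745.7 / 358.1 = 868.3 N·m.
J = π(d_o⁴ − d_i⁴)/32 = π(0.0642⁴ − 0.0523⁴)/32 = 9.333×10^-7 m⁴.
Shear stress varies linearly with radius: τ = T·r/J = 868.3 × 0.0294 / 9.333×10^-7 = 2.735×10^7 Pa.

3.97 ksi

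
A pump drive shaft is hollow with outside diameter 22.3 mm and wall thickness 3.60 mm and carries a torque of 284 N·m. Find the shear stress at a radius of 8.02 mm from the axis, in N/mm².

J = π(d_o⁴ − d_i⁴)/32 = π(0.0223⁴ − 0.0151⁴)/32 = 1.917×10^-8 m⁴.
Shear stress varies linearly with radius: τ = T·r/J = 284.0 × 0.00802 / 1.917×10^-8 = 1.188×10^8 Pa.

119 N/mm²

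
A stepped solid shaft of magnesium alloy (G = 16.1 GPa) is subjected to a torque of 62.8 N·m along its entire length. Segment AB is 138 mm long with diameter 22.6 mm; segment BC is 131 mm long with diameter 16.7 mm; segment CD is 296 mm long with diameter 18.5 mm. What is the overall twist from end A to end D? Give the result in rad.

J_AB = π(0.0226)⁴/32 = 2.56×10^-8 m⁴; J_BC = π(0.0167)⁴/32 = 7.64×10^-9 m⁴; J_CD = π(0.0185)⁴/32 = 1.15×10^-8 m⁴.
θ = (T/G)·Σ L_i/J_i = (62.80/16.1×10⁹)·(0.138/2.56×10^-8 + 0.131/7.64×10^-9 + 0.296/1.15×10^-8) = 0.1883 rad.

0.188 rad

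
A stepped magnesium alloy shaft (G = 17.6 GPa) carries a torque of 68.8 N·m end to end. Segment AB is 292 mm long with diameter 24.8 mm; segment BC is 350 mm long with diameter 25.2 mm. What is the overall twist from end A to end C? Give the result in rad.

0.0653 rad

J_AB = π(0.0248)⁴/32 = 3.71×10^-8 m⁴; J_BC = π(0.0252)⁴/32 = 3.96×10^-8 m⁴.
θ = (T/G)·Σ L_i/J_i = (68.80/17.6×10⁹)·(0.292/3.71×10^-8 + 0.350/3.96×10^-8) = 0.06529 rad.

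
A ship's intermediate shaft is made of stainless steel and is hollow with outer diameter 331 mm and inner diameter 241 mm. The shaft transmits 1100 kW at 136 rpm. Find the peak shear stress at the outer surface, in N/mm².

15.1 N/mm²

ω = 2π·136/60 = 14.24 rad/s, so T = P/ω = 1100×10³ / 14.24 = 77240 N·m.
J = π(d_o⁴ − d_i⁴)/32 = π(0.331⁴ − 0.241⁴)/32 = 8.473×10^-4 m⁴.
τ_max = T·r/J = 77240 × 0.166 / 8.473×10^-4 = 1.509×10^7 Pa.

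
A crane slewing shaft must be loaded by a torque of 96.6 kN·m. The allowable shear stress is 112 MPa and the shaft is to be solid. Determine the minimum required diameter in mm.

For a solid shaft τ_max = 16T/(πd³), so d = (16T/(π τ_allow))^(1/3) = (16·96600/(π·1.12×10^8))^(1/3) = 0.1638 m.

164 mm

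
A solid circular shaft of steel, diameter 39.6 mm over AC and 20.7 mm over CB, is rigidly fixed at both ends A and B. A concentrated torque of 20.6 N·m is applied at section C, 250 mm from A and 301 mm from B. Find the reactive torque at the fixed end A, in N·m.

19.4 N·m

Compatibility: T_A·a/J_AC = T_B·b/J_CB with T_A + T_B = T₀.
J_AC = 2.41×10^-7 m⁴, J_CB = 1.80×10^-8 m⁴, so T_A = T₀·(J_AC/a)/((J_AC/a)+(J_CB/b)) = 19.40 N·m, T_B = 1.203 N·m.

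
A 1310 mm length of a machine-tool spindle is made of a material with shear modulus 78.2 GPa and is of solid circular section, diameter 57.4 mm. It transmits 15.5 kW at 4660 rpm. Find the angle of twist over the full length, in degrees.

0.0286°

ω = 2π·4660/60 = 488.0 rad/s, so T = P/ω = 15.5×10³ / 488.0 = 31.76 N·m.
J = πd⁴/32 = π(0.0574)⁴/32 = 1.066×10^-6 m⁴.
θ = T·L/(G·J) = 31.76 × 1.31 / (78.2×10⁹ × 1.066×10^-6) = 4.993×10^-4 rad.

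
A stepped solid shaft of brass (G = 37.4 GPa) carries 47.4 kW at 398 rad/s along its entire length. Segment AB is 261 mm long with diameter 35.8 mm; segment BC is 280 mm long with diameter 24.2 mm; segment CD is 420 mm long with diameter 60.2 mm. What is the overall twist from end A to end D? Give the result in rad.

ω = 398 rad/s, so T = P/ω = 47.4×10³ / 398.0 = 119.1 N·m.
J_AB = π(0.0358)⁴/32 = 1.61×10^-7 m⁴; J_BC = π(0.0242)⁴/32 = 3.37×10^-8 m⁴; J_CD = π(0.0602)⁴/32 = 1.29×10^-6 m⁴.
θ = (T/G)·Σ L_i/J_i = (119.1/37.4×10⁹)·(0.261/1.61×10^-7 + 0.280/3.37×10^-8 + 0.420/1.29×10^-6) = 0.03267 rad.

0.0327 rad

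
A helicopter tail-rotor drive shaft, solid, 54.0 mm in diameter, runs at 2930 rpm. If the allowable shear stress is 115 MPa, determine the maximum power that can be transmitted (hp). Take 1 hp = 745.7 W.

1460 hp

J = πd⁴/32 = π(0.0540)⁴/32 = 8.348×10^-7 m⁴.
T_max = τ_allow·J/r = 1.15×10^8 × 8.348×10^-7 / 0.0270 = 3556 N·m.
ω = 2π·2930/60 = 306.8 rad/s, so P_max = T_max·ω = 1.091×10^6 W.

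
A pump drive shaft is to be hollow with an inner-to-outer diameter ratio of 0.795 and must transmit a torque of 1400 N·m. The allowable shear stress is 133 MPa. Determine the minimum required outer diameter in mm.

For a hollow shaft with d_i/d_o = 0.795: τ_max = 16T/(π d_o³ (1−k⁴)), so d_o = [16T/(π τ_allow (1−k⁴))]^(1/3) = [16·1400/(π·1.33×10^8·0.6005)]^(1/3) = 0.04469 m.

44.7 mm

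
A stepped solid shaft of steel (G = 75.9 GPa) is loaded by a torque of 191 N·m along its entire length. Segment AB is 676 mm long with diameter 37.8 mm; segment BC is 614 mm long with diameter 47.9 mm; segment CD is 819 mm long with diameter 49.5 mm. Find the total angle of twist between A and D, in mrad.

J_AB = π(0.0378)⁴/32 = 2.00×10^-7 m⁴; J_BC = π(0.0479)⁴/32 = 5.17×10^-7 m⁴; J_CD = π(0.0495)⁴/32 = 5.89×10^-7 m⁴.
θ = (T/G)·Σ L_i/J_i = (191.0/75.9×10⁹)·(0.676/2.00×10^-7 + 0.614/5.17×10^-7 + 0.819/5.89×10^-7) = 0.01497 rad.

15.0 mrad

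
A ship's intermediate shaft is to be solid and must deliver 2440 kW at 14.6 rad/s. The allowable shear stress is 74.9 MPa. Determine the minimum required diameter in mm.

225 mm

ω = 14.6 rad/s, so T = P/ω = 2440×10³ / 14.60 = 167100 N·m.
For a solid shaft τ_max = 16T/(πd³), so d = (16T/(π τ_allow))^(1/3) = (16·167100/(π·7.49×10^7))^(1/3) = 0.2248 m.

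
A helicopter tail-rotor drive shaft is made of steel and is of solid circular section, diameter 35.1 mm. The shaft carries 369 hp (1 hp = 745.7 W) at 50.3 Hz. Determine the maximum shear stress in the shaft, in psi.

14900 psi

ω = 2π·50.3 = 316.0 rad/s, so T = P/ω = 369×745.7 / 316.0 = 870.6 N·m.
J = πd⁴/32 = π(0.0351)⁴/32 = 1.490×10^-7 m⁴.
τ_max = T·r/J = 870.6 × 0.0175 / 1.490×10^-7 = 1.025×10^8 Pa.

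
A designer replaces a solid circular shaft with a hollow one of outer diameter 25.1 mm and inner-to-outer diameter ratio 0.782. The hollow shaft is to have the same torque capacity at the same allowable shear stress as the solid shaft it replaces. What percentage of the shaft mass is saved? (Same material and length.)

Equal τ_max and T ⇒ the solid shaft needs d_s³ = d_o³(1−k⁴), so d_s = 25.1·(1−0.782⁴)^(1/3) = 21.47 mm.
Area ratio A_h/A_s = d_o²(1−k²)/d_s² = (1−k²)/(1−k⁴)^(2/3) = 0.5308.
Mass saving = 1 − 0.5308 = 46.9 %.

46.9 %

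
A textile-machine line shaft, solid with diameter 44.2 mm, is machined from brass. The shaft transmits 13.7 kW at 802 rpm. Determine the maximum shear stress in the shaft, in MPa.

ω = 2π·802/60 = 83.99 rad/s, so T = P/ω = 13.7×10³ / 83.99 = 163.1 N·m.
J = πd⁴/32 = π(0.0442)⁴/32 = 3.747×10^-7 m⁴.
τ_max = T·r/J = 163.1 × 0.0221 / 3.747×10^-7 = 9.621×10^6 Pa.

9.62 MPa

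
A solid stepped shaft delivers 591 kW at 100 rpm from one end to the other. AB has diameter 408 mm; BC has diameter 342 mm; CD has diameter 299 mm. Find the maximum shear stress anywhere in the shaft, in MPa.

10.8 MPa

ω = 2π·100/60 = 10.47 rad/s, so T = P/ω = 591×10³ / 10.47 = 56440 N·m.
Under the same torque, τ_max = 16T/(πd³) is largest where d is smallest — segment CD (d = 299 mm).
τ_max = 16·56440/(π·(0.299)³) = 1.075×10^7 Pa.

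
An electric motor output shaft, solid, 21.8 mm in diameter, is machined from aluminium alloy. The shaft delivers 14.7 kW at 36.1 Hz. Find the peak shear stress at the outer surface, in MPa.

ω = 2π·36.1 = 226.8 rad/s, so T = P/ω = 14.7×10³ / 226.8 = 64.81 N·m.
J = πd⁴/32 = π(0.0218)⁴/32 = 2.217×10^-8 m⁴.
τ_max = T·r/J = 64.81 × 0.0109 / 2.217×10^-8 = 3.186×10^7 Pa.

31.9 MPa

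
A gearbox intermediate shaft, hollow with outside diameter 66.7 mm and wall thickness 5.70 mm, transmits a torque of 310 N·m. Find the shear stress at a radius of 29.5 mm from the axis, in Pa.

8.92e6 Pa

J = π(d_o⁴ − d_i⁴)/32 = π(0.0667⁴ − 0.0553⁴)/32 = 1.025×10^-6 m⁴.
Shear stress varies linearly with radius: τ = T·r/J = 310.0 × 0.0295 / 1.025×10^-6 = 8.922×10^6 Pa.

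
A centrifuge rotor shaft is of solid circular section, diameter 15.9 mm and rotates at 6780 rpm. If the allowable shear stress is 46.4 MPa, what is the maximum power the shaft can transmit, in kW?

J = πd⁴/32 = π(0.0159)⁴/32 = 6.275×10^-9 m⁴.
T_max = τ_allow·J/r = 4.64×10^7 × 6.275×10^-9 / 0.00795 = 36.62 N·m.
ω = 2π·6780/60 = 710.0 rad/s, so P_max = T_max·ω = 2.600×10^4 W.

26.0 kW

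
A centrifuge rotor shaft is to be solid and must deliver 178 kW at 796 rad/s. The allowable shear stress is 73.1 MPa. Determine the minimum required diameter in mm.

ω = 796 rad/s, so T = P/ω = 178×10³ / 796.0 = 223.6 N·m.
For a solid shaft τ_max = 16T/(πd³), so d = (16T/(π τ_allow))^(1/3) = (16·223.6/(π·7.31×10^7))^(1/3) = 0.02498 m.

25.0 mm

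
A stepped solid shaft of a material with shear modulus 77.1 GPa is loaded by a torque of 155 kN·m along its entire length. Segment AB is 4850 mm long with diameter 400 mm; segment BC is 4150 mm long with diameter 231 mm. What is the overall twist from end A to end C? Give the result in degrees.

J_AB = π(0.400)⁴/32 = 2.51×10^-3 m⁴; J_BC = π(0.231)⁴/32 = 2.80×10^-4 m⁴.
θ = (T/G)·Σ L_i/J_i = (155000/77.1×10⁹)·(4.85/2.51×10^-3 + 4.15/2.80×10^-4) = 0.03372 rad.

1.93°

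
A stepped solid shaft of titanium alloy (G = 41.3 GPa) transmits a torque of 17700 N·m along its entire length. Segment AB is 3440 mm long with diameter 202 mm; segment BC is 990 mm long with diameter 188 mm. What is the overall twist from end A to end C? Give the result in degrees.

0.715°

J_AB = π(0.202)⁴/32 = 1.63×10^-4 m⁴; J_BC = π(0.188)⁴/32 = 1.23×10^-4 m⁴.
θ = (T/G)·Σ L_i/J_i = (17700/41.3×10⁹)·(3.44/1.63×10^-4 + 0.990/1.23×10^-4) = 0.01248 rad.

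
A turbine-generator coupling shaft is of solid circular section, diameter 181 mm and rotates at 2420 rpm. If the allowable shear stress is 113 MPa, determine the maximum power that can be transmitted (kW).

33300 kW

J = πd⁴/32 = π(0.181)⁴/32 = 1.054×10^-4 m⁴.
T_max = τ_allow·J/r = 1.13×10^8 × 1.054×10^-4 / 0.0905 = 131600 N·m.
ω = 2π·2420/60 = 253.4 rad/s, so P_max = T_max·ω = 3.334×10^7 W.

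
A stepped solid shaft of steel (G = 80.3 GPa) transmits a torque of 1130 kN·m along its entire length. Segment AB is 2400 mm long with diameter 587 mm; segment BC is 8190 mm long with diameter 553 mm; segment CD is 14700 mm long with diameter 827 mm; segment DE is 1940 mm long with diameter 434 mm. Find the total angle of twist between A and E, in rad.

J_AB = π(0.587)⁴/32 = 0.0117 m⁴; J_BC = π(0.553)⁴/32 = 9.18×10^-3 m⁴; J_CD = π(0.827)⁴/32 = 0.0459 m⁴; J_DE = π(0.434)⁴/32 = 3.48×10^-3 m⁴.
θ = (T/G)·Σ L_i/J_i = (1.130e6/80.3×10⁹)·(2.40/0.0117 + 8.19/9.18×10^-3 + 14.7/0.0459 + 1.94/3.48×10^-3) = 0.02779 rad.

0.0278 rad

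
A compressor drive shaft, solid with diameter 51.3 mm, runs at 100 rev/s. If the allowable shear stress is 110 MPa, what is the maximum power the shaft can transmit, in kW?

J = πd⁴/32 = π(0.0513)⁴/32 = 6.799×10^-7 m⁴.
T_max = τ_allow·J/r = 1.10×10^8 × 6.799×10^-7 / 0.0256 = 2916 N·m.
ω = 2π·100 = 628.3 rad/s, so P_max = T_max·ω = 1.832×10^6 W.

1830 kW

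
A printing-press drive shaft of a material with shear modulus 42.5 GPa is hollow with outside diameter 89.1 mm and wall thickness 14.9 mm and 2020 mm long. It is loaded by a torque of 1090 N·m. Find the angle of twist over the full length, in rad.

0.0104 rad

J = π(d_o⁴ − d_i⁴)/32 = π(0.0891⁴ − 0.0593⁴)/32 = 4.973×10^-6 m⁴.
θ = T·L/(G·J) = 1090 × 2.02 / (42.5×10⁹ × 4.973×10^-6) = 0.01042 rad.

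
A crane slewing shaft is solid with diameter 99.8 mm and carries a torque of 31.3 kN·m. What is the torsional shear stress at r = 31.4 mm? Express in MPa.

101 MPa

J = πd⁴/32 = π(0.0998)⁴/32 = 9.739×10^-6 m⁴.
Shear stress varies linearly with radius: τ = T·r/J = 31300 × 0.0314 / 9.739×10^-6 = 1.009×10^8 Pa.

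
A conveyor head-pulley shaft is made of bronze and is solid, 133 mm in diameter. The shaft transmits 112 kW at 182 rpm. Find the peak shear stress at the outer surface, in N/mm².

12.7 N/mm²

ω = 2π·182/60 = 19.06 rad/s, so T = P/ω = 112×10³ / 19.06 = 5876 N·m.
J = πd⁴/32 = π(0.133)⁴/32 = 3.072×10^-5 m⁴.
τ_max = T·r/J = 5876 × 0.0665 / 3.072×10^-5 = 1.272×10^7 Pa.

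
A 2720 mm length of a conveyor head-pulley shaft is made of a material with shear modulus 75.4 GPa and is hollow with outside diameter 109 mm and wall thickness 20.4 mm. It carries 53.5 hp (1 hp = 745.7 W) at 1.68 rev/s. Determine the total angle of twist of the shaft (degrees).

0.666°

ω = 2π·1.68 = 10.56 rad/s, so T = P/ω = 53.5×745.7 / 10.56 = 3779 N·m.
J = π(d_o⁴ − d_i⁴)/32 = π(0.109⁴ − 0.0682⁴)/32 = 1.173×10^-5 m⁴.
θ = T·L/(G·J) = 3779 × 2.72 / (75.4×10⁹ × 1.173×10^-5) = 0.01162 rad.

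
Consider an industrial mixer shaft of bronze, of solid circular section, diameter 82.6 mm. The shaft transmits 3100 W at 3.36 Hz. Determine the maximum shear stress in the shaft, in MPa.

1.33 MPa

ω = 2π·3.36 = 21.11 rad/s, so T = P/ω = 3100 / 21.11 = 146.8 N·m.
J = πd⁴/32 = π(0.0826)⁴/32 = 4.570×10^-6 m⁴.
τ_max = T·r/J = 146.8 × 0.0413 / 4.570×10^-6 = 1.327×10^6 Pa.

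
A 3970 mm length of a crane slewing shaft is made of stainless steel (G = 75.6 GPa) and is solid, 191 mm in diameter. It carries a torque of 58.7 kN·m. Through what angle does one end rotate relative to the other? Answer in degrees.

1.35°

J = πd⁴/32 = π(0.191)⁴/32 = 1.307×10^-4 m⁴.
θ = T·L/(G·J) = 58700 × 3.97 / (75.6×10⁹ × 1.307×10^-4) = 0.02359 rad.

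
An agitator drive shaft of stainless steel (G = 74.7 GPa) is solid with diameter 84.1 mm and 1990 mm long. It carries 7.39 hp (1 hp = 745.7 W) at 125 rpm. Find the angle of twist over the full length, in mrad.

ω = 2π·125/60 = 13.09 rad/s, so T = P/ω = 7.39×745.7 / 13.09 = 421.0 N·m.
J = πd⁴/32 = π(0.0841)⁴/32 = 4.911×10^-6 m⁴.
θ = T·L/(G·J) = 421.0 × 1.99 / (74.7×10⁹ × 4.911×10^-6) = 2.284×10^-3 rad.

2.28 mrad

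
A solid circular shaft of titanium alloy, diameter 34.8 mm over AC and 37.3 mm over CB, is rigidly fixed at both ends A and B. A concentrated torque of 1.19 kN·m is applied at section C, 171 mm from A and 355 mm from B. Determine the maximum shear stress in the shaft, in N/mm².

Compatibility: T_A·a/J_AC = T_B·b/J_CB with T_A + T_B = T₀.
J_AC = 1.44×10^-7 m⁴, J_CB = 1.90×10^-7 m⁴, so T_A = T₀·(J_AC/a)/((J_AC/a)+(J_CB/b)) = 727.5 N·m, T_B = 462.5 N·m.
τ in each portion: τ_AC = 8.79×10^7 Pa, τ_CB = 4.54×10^7 Pa; maximum is in AC.
τ_max = T_AC·r/J = 727.5·0.0174/1.44×10^-7 = 8.791×10^7 Pa.

87.9 N/mm²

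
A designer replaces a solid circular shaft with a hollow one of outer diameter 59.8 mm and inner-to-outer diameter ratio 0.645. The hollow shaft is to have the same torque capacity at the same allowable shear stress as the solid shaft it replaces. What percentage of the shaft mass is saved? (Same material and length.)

33.7 %

Equal τ_max and T ⇒ the solid shaft needs d_s³ = d_o³(1−k⁴), so d_s = 59.8·(1−0.645⁴)^(1/3) = 56.13 mm.
Area ratio A_h/A_s = d_o²(1−k²)/d_s² = (1−k²)/(1−k⁴)^(2/3) = 0.6629.
Mass saving = 1 − 0.6629 = 33.7 %.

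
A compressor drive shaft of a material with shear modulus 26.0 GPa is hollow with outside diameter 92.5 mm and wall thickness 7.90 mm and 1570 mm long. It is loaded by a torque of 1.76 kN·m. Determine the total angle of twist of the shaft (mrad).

28.0 mrad

J = π(d_o⁴ − d_i⁴)/32 = π(0.0925⁴ − 0.0767⁴)/32 = 3.790×10^-6 m⁴.
θ = T·L/(G·J) = 1760 × 1.57 / (26.0×10⁹ × 3.790×10^-6) = 0.02804 rad.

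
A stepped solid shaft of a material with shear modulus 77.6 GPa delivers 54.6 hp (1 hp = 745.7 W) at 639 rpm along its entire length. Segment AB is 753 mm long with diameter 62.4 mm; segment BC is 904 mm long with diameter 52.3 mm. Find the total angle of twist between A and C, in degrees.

0.780°

ω = 2π·639/60 = 66.92 rad/s, so T = P/ω = 54.6×745.7 / 66.92 = 608.5 N·m.
J_AB = π(0.0624)⁴/32 = 1.49×10^-6 m⁴; J_BC = π(0.0523)⁴/32 = 7.35×10^-7 m⁴.
θ = (T/G)·Σ L_i/J_i = (608.5/77.6×10⁹)·(0.753/1.49×10^-6 + 0.904/7.35×10^-7) = 0.01362 rad.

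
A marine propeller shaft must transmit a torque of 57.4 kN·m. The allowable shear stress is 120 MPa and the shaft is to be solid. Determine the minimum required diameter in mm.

135 mm

For a solid shaft τ_max = 16T/(πd³), so d = (16T/(π τ_allow))^(1/3) = (16·57400/(π·1.20×10^8))^(1/3) = 0.1346 m.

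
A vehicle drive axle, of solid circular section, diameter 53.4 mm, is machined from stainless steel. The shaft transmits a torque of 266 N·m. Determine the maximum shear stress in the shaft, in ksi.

J = πd⁴/32 = π(0.0534)⁴/32 = 7.983×10^-7 m⁴.
τ_max = T·r/J = 266.0 × 0.0267 / 7.983×10^-7 = 8.897×10^6 Pa.

1.29 ksi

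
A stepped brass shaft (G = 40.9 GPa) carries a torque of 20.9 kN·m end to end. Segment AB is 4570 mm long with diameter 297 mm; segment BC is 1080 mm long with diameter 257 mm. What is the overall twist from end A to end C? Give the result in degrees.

0.249°

J_AB = π(0.297)⁴/32 = 7.64×10^-4 m⁴; J_BC = π(0.257)⁴/32 = 4.28×10^-4 m⁴.
θ = (T/G)·Σ L_i/J_i = (20900/40.9×10⁹)·(4.57/7.64×10^-4 + 1.08/4.28×10^-4) = 4.346×10^-3 rad.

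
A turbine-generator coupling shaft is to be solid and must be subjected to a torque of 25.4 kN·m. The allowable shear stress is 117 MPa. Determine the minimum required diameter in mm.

For a solid shaft τ_max = 16T/(πd³), so d = (16T/(π τ_allow))^(1/3) = (16·25400/(π·1.17×10^8))^(1/3) = 0.1034 m.

103 mm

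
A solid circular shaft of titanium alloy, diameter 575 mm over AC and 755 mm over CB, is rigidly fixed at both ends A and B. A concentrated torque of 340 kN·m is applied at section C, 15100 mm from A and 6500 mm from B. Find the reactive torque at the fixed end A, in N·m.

43000 N·m

Compatibility: T_A·a/J_AC = T_B·b/J_CB with T_A + T_B = T₀.
J_AC = 0.0107 m⁴, J_CB = 0.0319 m⁴, so T_A = T₀·(J_AC/a)/((J_AC/a)+(J_CB/b)) = 43010 N·m, T_B = 297000 N·m.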